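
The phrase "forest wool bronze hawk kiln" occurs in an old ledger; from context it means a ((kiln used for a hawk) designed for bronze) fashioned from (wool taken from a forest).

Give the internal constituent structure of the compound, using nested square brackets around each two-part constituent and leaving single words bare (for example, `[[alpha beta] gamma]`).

Overall it is a kind of kiln (specifically "bronze hawk kiln"); the modifier is "forest wool".
Within "forest wool", the head is "wool" and the modifier is "forest".
Within "bronze hawk kiln", the head is "kiln" (specifically "hawk kiln") and the modifier is "bronze".
Within "hawk kiln", the head is "kiln" and the modifier is "hawk".
Assembled: [[forest wool] [bronze [hawk kiln]]].

[[forest wool] [bronze [hawk kiln]]]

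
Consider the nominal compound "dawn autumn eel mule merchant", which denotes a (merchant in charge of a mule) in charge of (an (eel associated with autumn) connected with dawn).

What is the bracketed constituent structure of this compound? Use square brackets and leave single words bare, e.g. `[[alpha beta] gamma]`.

At the top level: head "merchant" (specifically "mule merchant"); modifier "dawn autumn eel".
"dawn autumn eel" → head "eel" (specifically "autumn eel"), modifier "dawn".
"autumn eel" → head "eel", modifier "autumn".
"mule merchant" → head "merchant", modifier "mule".
Assembled: [[dawn [autumn eel]] [mule merchant]].

[[dawn [autumn eel]] [mule merchant]]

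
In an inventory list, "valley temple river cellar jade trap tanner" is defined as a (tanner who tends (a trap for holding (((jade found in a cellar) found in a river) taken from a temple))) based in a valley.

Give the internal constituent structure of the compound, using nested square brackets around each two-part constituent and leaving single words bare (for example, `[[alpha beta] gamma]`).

[valley [[[temple [river [cellar jade]]] trap] tanner]]

Overall it is a kind of tanner (specifically "temple river cellar jade trap tanner"); the modifier is "valley".
Inside "temple river cellar jade trap tanner": head "tanner", modifier "temple river cellar jade trap".
Inside "temple river cellar jade trap": head "trap", modifier "temple river cellar jade".
Inside "temple river cellar jade": head "jade" (specifically "river cellar jade"), modifier "temple".
Inside "river cellar jade": head "jade" (specifically "cellar jade"), modifier "river".
Inside "cellar jade": head "jade", modifier "cellar".
Assembled: [valley [[[temple [river [cellar jade]]] trap] tanner]].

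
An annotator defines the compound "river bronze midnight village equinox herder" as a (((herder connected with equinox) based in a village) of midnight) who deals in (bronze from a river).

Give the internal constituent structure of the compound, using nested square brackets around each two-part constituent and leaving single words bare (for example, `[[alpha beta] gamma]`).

[[river bronze] [midnight [village [equinox herder]]]]

The outermost head in the paraphrase is "herder" (specifically "midnight village equinox herder"), modified by "river bronze".
"river bronze" → head "bronze", modifier "river".
"midnight village equinox herder" → head "herder" (specifically "village equinox herder"), modifier "midnight".
"village equinox herder" → head "herder" (specifically "equinox herder"), modifier "village".
"equinox herder" → head "herder", modifier "equinox".
So the structure is [[river bronze] [midnight [village [equinox herder]]]].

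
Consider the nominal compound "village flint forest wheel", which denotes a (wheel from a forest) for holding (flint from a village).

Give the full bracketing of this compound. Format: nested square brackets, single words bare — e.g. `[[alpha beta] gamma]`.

Overall it is a kind of wheel (specifically "forest wheel"); the modifier is "village flint".
Inside "village flint": head "flint", modifier "village".
Inside "forest wheel": head "wheel", modifier "forest".
Putting it together: [[village flint] [forest wheel]].

[[village flint] [forest wheel]]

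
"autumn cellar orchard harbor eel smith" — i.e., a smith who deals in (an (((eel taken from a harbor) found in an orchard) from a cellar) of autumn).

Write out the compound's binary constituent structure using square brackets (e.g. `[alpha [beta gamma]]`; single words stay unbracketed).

[[autumn [cellar [orchard [harbor eel]]]] smith]

Overall it is a kind of smith; the modifier is "autumn cellar orchard harbor eel".
Inside "autumn cellar orchard harbor eel": head "eel" (specifically "cellar orchard harbor eel"), modifier "autumn".
Inside "cellar orchard harbor eel": head "eel" (specifically "orchard harbor eel"), modifier "cellar".
Inside "orchard harbor eel": head "eel" (specifically "harbor eel"), modifier "orchard".
Inside "harbor eel": head "eel", modifier "harbor".
So the structure is [[autumn [cellar [orchard [harbor eel]]]] smith].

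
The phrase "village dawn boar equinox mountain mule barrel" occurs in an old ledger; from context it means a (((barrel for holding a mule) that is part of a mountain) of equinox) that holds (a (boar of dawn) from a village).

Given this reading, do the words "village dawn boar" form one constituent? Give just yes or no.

The paraphrase groups the words so that "village dawn boar" is one unit: it corresponds to a single parenthesized sub-phrase.
The full structure is [[village [dawn boar]] [equinox [mountain [mule barrel]]]], in which [village dawn boar] is a constituent.

yes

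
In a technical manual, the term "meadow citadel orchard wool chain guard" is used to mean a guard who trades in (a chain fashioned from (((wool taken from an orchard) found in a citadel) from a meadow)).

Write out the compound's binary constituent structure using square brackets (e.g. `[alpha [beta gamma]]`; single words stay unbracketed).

[[[meadow [citadel [orchard wool]]] chain] guard]

Overall it is a kind of guard; the modifier is "meadow citadel orchard wool chain".
Inside "meadow citadel orchard wool chain": head "chain", modifier "meadow citadel orchard wool".
Inside "meadow citadel orchard wool": head "wool" (specifically "citadel orchard wool"), modifier "meadow".
Inside "citadel orchard wool": head "wool" (specifically "orchard wool"), modifier "citadel".
Inside "orchard wool": head "wool", modifier "orchard".
Putting it together: [[[meadow [citadel [orchard wool]]] chain] guard].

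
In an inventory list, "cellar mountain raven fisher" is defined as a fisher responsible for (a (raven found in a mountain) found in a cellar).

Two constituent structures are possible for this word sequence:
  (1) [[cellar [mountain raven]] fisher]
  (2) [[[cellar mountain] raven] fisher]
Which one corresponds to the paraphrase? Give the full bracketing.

[[cellar [mountain raven]] fisher]

The paraphrase's head is the "fisher" part ("fisher"); its modifier is "cellar mountain raven".
That top-level split, carried through the inner groups, gives [[cellar [mountain raven]] fisher].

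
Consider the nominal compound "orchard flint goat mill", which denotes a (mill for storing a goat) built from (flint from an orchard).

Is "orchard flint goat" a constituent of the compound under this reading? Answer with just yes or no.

no

The top-level split is [orchard flint] [goat mill]; the full structure is [[orchard flint] [goat mill]].
"orchard flint goat" straddles a constituent boundary, so it is not a single unit.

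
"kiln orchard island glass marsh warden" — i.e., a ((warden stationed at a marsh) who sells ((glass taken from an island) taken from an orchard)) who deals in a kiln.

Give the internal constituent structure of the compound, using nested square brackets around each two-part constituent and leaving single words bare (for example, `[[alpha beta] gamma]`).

[kiln [[orchard [island glass]] [marsh warden]]]

The outermost head in the paraphrase is "warden" (specifically "orchard island glass marsh warden"), modified by "kiln".
Within "orchard island glass marsh warden", the head is "warden" (specifically "marsh warden") and the modifier is "orchard island glass".
Within "orchard island glass", the head is "glass" (specifically "island glass") and the modifier is "orchard".
Within "island glass", the head is "glass" and the modifier is "island".
Within "marsh warden", the head is "warden" and the modifier is "marsh".
Assembled: [kiln [[orchard [island glass]] [marsh warden]]].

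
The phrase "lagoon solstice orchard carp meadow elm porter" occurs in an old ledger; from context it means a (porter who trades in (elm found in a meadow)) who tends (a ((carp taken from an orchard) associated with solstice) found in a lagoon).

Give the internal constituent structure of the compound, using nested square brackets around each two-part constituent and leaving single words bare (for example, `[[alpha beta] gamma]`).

[[lagoon [solstice [orchard carp]]] [[meadow elm] porter]]

The outermost head in the paraphrase is "porter" (specifically "meadow elm porter"), modified by "lagoon solstice orchard carp".
Inside "lagoon solstice orchard carp": head "carp" (specifically "solstice orchard carp"), modifier "lagoon".
Inside "solstice orchard carp": head "carp" (specifically "orchard carp"), modifier "solstice".
Inside "orchard carp": head "carp", modifier "orchard".
Inside "meadow elm porter": head "porter", modifier "meadow elm".
Inside "meadow elm": head "elm", modifier "meadow".
So the structure is [[lagoon [solstice [orchard carp]]] [[meadow elm] porter]].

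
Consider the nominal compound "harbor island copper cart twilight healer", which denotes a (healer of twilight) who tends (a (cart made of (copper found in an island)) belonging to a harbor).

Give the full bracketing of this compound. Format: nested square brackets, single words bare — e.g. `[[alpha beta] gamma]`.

Whole compound: head "healer" (specifically "twilight healer"), modifier "harbor island copper cart".
"harbor island copper cart" → head "cart" (specifically "island copper cart"), modifier "harbor".
"island copper cart" → head "cart", modifier "island copper".
"island copper" → head "copper", modifier "island".
"twilight healer" → head "healer", modifier "twilight".
Assembled: [[harbor [[island copper] cart]] [twilight healer]].

[[harbor [[island copper] cart]] [twilight healer]]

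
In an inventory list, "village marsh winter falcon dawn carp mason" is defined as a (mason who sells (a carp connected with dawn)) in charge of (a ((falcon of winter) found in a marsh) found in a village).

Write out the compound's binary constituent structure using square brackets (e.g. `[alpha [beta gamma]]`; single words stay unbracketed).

[[village [marsh [winter falcon]]] [[dawn carp] mason]]

Whole compound: head "mason" (specifically "dawn carp mason"), modifier "village marsh winter falcon".
Within "village marsh winter falcon", the head is "falcon" (specifically "marsh winter falcon") and the modifier is "village".
Within "marsh winter falcon", the head is "falcon" (specifically "winter falcon") and the modifier is "marsh".
Within "winter falcon", the head is "falcon" and the modifier is "winter".
Within "dawn carp mason", the head is "mason" and the modifier is "dawn carp".
Within "dawn carp", the head is "carp" and the modifier is "dawn".
Putting it together: [[village [marsh [winter falcon]]] [[dawn carp] mason]].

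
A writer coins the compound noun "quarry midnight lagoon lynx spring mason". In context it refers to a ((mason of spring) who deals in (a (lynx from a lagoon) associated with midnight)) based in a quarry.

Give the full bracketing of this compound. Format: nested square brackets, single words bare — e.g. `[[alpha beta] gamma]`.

Overall it is a kind of mason (specifically "midnight lagoon lynx spring mason"); the modifier is "quarry".
Within "midnight lagoon lynx spring mason", the head is "mason" (specifically "spring mason") and the modifier is "midnight lagoon lynx".
Within "midnight lagoon lynx", the head is "lynx" (specifically "lagoon lynx") and the modifier is "midnight".
Within "lagoon lynx", the head is "lynx" and the modifier is "lagoon".
Within "spring mason", the head is "mason" and the modifier is "spring".
Putting it together: [quarry [[midnight [lagoon lynx]] [spring mason]]].

[quarry [[midnight [lagoon lynx]] [spring mason]]]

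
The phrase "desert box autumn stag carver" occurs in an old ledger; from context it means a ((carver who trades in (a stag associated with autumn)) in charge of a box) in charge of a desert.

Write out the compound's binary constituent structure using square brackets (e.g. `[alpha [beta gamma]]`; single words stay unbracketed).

[desert [box [[autumn stag] carver]]]

Whole compound: head "carver" (specifically "box autumn stag carver"), modifier "desert".
"box autumn stag carver" → head "carver" (specifically "autumn stag carver"), modifier "box".
"autumn stag carver" → head "carver", modifier "autumn stag".
"autumn stag" → head "stag", modifier "autumn".
Putting it together: [desert [box [[autumn stag] carver]]].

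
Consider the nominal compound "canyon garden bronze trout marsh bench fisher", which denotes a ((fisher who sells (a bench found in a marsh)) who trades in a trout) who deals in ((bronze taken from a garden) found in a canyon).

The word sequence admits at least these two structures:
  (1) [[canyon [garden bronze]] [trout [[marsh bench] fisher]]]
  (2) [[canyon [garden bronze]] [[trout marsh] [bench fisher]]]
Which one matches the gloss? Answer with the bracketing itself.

[[canyon [garden bronze]] [trout [[marsh bench] fisher]]]

The paraphrase's head is the "fisher" part ("trout marsh bench fisher"); its modifier is "canyon garden bronze".
That top-level split, carried through the inner groups, gives [[canyon [garden bronze]] [trout [[marsh bench] fisher]]].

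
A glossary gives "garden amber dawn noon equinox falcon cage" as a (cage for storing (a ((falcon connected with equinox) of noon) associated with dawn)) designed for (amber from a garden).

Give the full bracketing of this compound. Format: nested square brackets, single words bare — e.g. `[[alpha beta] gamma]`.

At the top level: head "cage" (specifically "dawn noon equinox falcon cage"); modifier "garden amber".
Inside "garden amber": head "amber", modifier "garden".
Inside "dawn noon equinox falcon cage": head "cage", modifier "dawn noon equinox falcon".
Inside "dawn noon equinox falcon": head "falcon" (specifically "noon equinox falcon"), modifier "dawn".
Inside "noon equinox falcon": head "falcon" (specifically "equinox falcon"), modifier "noon".
Inside "equinox falcon": head "falcon", modifier "equinox".
Assembled: [[garden amber] [[dawn [noon [equinox falcon]]] cage]].

[[garden amber] [[dawn [noon [equinox falcon]]] cage]]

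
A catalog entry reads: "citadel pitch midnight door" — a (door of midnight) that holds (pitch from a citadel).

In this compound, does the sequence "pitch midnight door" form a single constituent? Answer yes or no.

The top-level split is [citadel pitch] [midnight door]; the full structure is [[citadel pitch] [midnight door]].
"pitch midnight door" straddles a constituent boundary, so it is not a single unit.

no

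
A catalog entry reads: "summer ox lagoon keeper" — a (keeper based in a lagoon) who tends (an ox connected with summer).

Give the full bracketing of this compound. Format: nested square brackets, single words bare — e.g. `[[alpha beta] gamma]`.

[[summer ox] [lagoon keeper]]

Whole compound: head "keeper" (specifically "lagoon keeper"), modifier "summer ox".
Inside "summer ox": head "ox", modifier "summer".
Inside "lagoon keeper": head "keeper", modifier "lagoon".
Assembled: [[summer ox] [lagoon keeper]].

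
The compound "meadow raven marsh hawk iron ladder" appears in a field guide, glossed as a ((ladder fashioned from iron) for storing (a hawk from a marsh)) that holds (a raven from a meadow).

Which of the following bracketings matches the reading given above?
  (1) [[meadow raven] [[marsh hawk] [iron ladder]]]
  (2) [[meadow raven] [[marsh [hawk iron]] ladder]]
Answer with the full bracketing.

The paraphrase's head is the "ladder" part ("marsh hawk iron ladder"); its modifier is "meadow raven".
That top-level split, carried through the inner groups, gives [[meadow raven] [[marsh hawk] [iron ladder]]].

[[meadow raven] [[marsh hawk] [iron ladder]]]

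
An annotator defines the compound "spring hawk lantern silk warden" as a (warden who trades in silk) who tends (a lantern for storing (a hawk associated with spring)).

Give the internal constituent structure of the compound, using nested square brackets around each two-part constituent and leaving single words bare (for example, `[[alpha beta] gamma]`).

Whole compound: head "warden" (specifically "silk warden"), modifier "spring hawk lantern".
"spring hawk lantern" → head "lantern", modifier "spring hawk".
"spring hawk" → head "hawk", modifier "spring".
"silk warden" → head "warden", modifier "silk".
Assembled: [[[spring hawk] lantern] [silk warden]].

[[[spring hawk] lantern] [silk warden]]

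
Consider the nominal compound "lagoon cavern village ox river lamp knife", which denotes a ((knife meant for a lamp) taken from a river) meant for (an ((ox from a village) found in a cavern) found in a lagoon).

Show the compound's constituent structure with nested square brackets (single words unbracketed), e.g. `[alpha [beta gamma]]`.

Whole compound: head "knife" (specifically "river lamp knife"), modifier "lagoon cavern village ox".
"lagoon cavern village ox" → head "ox" (specifically "cavern village ox"), modifier "lagoon".
"cavern village ox" → head "ox" (specifically "village ox"), modifier "cavern".
"village ox" → head "ox", modifier "village".
"river lamp knife" → head "knife" (specifically "lamp knife"), modifier "river".
"lamp knife" → head "knife", modifier "lamp".
Assembled: [[lagoon [cavern [village ox]]] [river [lamp knife]]].

[[lagoon [cavern [village ox]]] [river [lamp knife]]]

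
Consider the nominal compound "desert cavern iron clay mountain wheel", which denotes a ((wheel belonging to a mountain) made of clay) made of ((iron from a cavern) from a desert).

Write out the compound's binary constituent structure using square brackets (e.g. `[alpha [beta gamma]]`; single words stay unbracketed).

[[desert [cavern iron]] [clay [mountain wheel]]]

Whole compound: head "wheel" (specifically "clay mountain wheel"), modifier "desert cavern iron".
Inside "desert cavern iron": head "iron" (specifically "cavern iron"), modifier "desert".
Inside "cavern iron": head "iron", modifier "cavern".
Inside "clay mountain wheel": head "wheel" (specifically "mountain wheel"), modifier "clay".
Inside "mountain wheel": head "wheel", modifier "mountain".
Putting it together: [[desert [cavern iron]] [clay [mountain wheel]]].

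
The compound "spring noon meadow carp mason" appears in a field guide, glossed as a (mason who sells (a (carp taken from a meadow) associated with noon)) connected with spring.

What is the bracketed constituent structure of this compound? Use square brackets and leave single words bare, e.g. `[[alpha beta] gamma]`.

[spring [[noon [meadow carp]] mason]]

Whole compound: head "mason" (specifically "noon meadow carp mason"), modifier "spring".
Within "noon meadow carp mason", the head is "mason" and the modifier is "noon meadow carp".
Within "noon meadow carp", the head is "carp" (specifically "meadow carp") and the modifier is "noon".
Within "meadow carp", the head is "carp" and the modifier is "meadow".
Putting it together: [spring [[noon [meadow carp]] mason]].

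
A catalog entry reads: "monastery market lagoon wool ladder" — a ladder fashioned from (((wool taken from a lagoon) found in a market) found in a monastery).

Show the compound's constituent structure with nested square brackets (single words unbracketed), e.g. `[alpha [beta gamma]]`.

[[monastery [market [lagoon wool]]] ladder]

The outermost head in the paraphrase is "ladder", modified by "monastery market lagoon wool".
Inside "monastery market lagoon wool": head "wool" (specifically "market lagoon wool"), modifier "monastery".
Inside "market lagoon wool": head "wool" (specifically "lagoon wool"), modifier "market".
Inside "lagoon wool": head "wool", modifier "lagoon".
Assembled: [[monastery [market [lagoon wool]]] ladder].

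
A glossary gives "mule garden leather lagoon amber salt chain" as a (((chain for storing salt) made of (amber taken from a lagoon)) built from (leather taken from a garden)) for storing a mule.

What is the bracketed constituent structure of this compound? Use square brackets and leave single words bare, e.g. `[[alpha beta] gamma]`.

[mule [[garden leather] [[lagoon amber] [salt chain]]]]

At the top level: head "chain" (specifically "garden leather lagoon amber salt chain"); modifier "mule".
"garden leather lagoon amber salt chain" → head "chain" (specifically "lagoon amber salt chain"), modifier "garden leather".
"garden leather" → head "leather", modifier "garden".
"lagoon amber salt chain" → head "chain" (specifically "salt chain"), modifier "lagoon amber".
"lagoon amber" → head "amber", modifier "lagoon".
"salt chain" → head "chain", modifier "salt".
Putting it together: [mule [[garden leather] [[lagoon amber] [salt chain]]]].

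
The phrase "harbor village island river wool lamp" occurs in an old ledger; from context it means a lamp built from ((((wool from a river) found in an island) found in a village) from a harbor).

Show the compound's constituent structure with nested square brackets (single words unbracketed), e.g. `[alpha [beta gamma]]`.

[[harbor [village [island [river wool]]]] lamp]

Whole compound: head "lamp", modifier "harbor village island river wool".
"harbor village island river wool" → head "wool" (specifically "village island river wool"), modifier "harbor".
"village island river wool" → head "wool" (specifically "island river wool"), modifier "village".
"island river wool" → head "wool" (specifically "river wool"), modifier "island".
"river wool" → head "wool", modifier "river".
Assembled: [[harbor [village [island [river wool]]]] lamp].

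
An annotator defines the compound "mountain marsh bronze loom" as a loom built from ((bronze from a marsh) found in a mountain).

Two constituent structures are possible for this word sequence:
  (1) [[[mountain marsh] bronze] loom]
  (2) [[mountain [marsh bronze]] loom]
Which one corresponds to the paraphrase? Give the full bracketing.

The paraphrase's head is the "loom" part ("loom"); its modifier is "mountain marsh bronze".
That top-level split, carried through the inner groups, gives [[mountain [marsh bronze]] loom].

[[mountain [marsh bronze]] loom]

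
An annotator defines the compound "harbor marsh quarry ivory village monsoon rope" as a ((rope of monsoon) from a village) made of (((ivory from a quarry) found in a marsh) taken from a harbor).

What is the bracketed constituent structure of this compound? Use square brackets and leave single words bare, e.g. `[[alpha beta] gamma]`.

At the top level: head "rope" (specifically "village monsoon rope"); modifier "harbor marsh quarry ivory".
Within "harbor marsh quarry ivory", the head is "ivory" (specifically "marsh quarry ivory") and the modifier is "harbor".
Within "marsh quarry ivory", the head is "ivory" (specifically "quarry ivory") and the modifier is "marsh".
Within "quarry ivory", the head is "ivory" and the modifier is "quarry".
Within "village monsoon rope", the head is "rope" (specifically "monsoon rope") and the modifier is "village".
Within "monsoon rope", the head is "rope" and the modifier is "monsoon".
Assembled: [[harbor [marsh [quarry ivory]]] [village [monsoon rope]]].

[[harbor [marsh [quarry ivory]]] [village [monsoon rope]]]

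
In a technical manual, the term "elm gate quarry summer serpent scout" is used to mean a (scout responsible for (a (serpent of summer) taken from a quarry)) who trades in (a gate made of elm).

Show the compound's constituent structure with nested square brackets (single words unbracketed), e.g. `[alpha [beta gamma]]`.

[[elm gate] [[quarry [summer serpent]] scout]]

Overall it is a kind of scout (specifically "quarry summer serpent scout"); the modifier is "elm gate".
Inside "elm gate": head "gate", modifier "elm".
Inside "quarry summer serpent scout": head "scout", modifier "quarry summer serpent".
Inside "quarry summer serpent": head "serpent" (specifically "summer serpent"), modifier "quarry".
Inside "summer serpent": head "serpent", modifier "summer".
Assembled: [[elm gate] [[quarry [summer serpent]] scout]].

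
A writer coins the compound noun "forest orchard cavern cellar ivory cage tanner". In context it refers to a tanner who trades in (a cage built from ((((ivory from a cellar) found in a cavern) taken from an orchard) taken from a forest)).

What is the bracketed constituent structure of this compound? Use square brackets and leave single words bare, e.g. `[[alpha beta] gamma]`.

Overall it is a kind of tanner; the modifier is "forest orchard cavern cellar ivory cage".
Within "forest orchard cavern cellar ivory cage", the head is "cage" and the modifier is "forest orchard cavern cellar ivory".
Within "forest orchard cavern cellar ivory", the head is "ivory" (specifically "orchard cavern cellar ivory") and the modifier is "forest".
Within "orchard cavern cellar ivory", the head is "ivory" (specifically "cavern cellar ivory") and the modifier is "orchard".
Within "cavern cellar ivory", the head is "ivory" (specifically "cellar ivory") and the modifier is "cavern".
Within "cellar ivory", the head is "ivory" and the modifier is "cellar".
So the structure is [[[forest [orchard [cavern [cellar ivory]]]] cage] tanner].

[[[forest [orchard [cavern [cellar ivory]]]] cage] tanner]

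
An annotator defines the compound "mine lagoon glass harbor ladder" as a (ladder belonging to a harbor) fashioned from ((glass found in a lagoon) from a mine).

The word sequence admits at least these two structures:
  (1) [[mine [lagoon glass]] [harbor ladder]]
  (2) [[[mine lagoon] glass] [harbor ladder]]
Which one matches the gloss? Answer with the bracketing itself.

The paraphrase's head is the "ladder" part ("harbor ladder"); its modifier is "mine lagoon glass".
That top-level split, carried through the inner groups, gives [[mine [lagoon glass]] [harbor ladder]].

[[mine [lagoon glass]] [harbor ladder]]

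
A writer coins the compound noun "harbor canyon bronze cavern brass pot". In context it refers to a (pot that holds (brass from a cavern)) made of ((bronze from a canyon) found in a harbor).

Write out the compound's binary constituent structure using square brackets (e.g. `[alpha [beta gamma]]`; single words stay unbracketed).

[[harbor [canyon bronze]] [[cavern brass] pot]]

At the top level: head "pot" (specifically "cavern brass pot"); modifier "harbor canyon bronze".
Inside "harbor canyon bronze": head "bronze" (specifically "canyon bronze"), modifier "harbor".
Inside "canyon bronze": head "bronze", modifier "canyon".
Inside "cavern brass pot": head "pot", modifier "cavern brass".
Inside "cavern brass": head "brass", modifier "cavern".
So the structure is [[harbor [canyon bronze]] [[cavern brass] pot]].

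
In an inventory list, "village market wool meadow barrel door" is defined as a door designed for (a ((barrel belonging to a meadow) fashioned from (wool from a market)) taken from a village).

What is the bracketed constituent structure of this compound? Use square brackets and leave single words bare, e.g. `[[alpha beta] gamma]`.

The outermost head in the paraphrase is "door", modified by "village market wool meadow barrel".
"village market wool meadow barrel" → head "barrel" (specifically "market wool meadow barrel"), modifier "village".
"market wool meadow barrel" → head "barrel" (specifically "meadow barrel"), modifier "market wool".
"market wool" → head "wool", modifier "market".
"meadow barrel" → head "barrel", modifier "meadow".
Assembled: [[village [[market wool] [meadow barrel]]] door].

[[village [[market wool] [meadow barrel]]] door]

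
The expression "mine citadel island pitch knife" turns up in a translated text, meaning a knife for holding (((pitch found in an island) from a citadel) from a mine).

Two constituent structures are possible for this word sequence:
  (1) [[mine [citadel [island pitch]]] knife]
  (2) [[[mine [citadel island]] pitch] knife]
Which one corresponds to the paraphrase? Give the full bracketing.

The paraphrase's head is the "knife" part ("knife"); its modifier is "mine citadel island pitch".
That top-level split, carried through the inner groups, gives [[mine [citadel [island pitch]]] knife].

[[mine [citadel [island pitch]]] knife]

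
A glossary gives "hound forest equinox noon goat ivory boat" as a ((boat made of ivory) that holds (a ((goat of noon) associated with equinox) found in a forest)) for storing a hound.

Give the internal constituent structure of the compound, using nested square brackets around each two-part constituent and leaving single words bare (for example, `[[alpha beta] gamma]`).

[hound [[forest [equinox [noon goat]]] [ivory boat]]]

At the top level: head "boat" (specifically "forest equinox noon goat ivory boat"); modifier "hound".
"forest equinox noon goat ivory boat" → head "boat" (specifically "ivory boat"), modifier "forest equinox noon goat".
"forest equinox noon goat" → head "goat" (specifically "equinox noon goat"), modifier "forest".
"equinox noon goat" → head "goat" (specifically "noon goat"), modifier "equinox".
"noon goat" → head "goat", modifier "noon".
"ivory boat" → head "boat", modifier "ivory".
Putting it together: [hound [[forest [equinox [noon goat]]] [ivory boat]]].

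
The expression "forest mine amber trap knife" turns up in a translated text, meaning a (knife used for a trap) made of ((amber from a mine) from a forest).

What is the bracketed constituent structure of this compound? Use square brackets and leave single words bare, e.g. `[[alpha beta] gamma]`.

The outermost head in the paraphrase is "knife" (specifically "trap knife"), modified by "forest mine amber".
Inside "forest mine amber": head "amber" (specifically "mine amber"), modifier "forest".
Inside "mine amber": head "amber", modifier "mine".
Inside "trap knife": head "knife", modifier "trap".
Putting it together: [[forest [mine amber]] [trap knife]].

[[forest [mine amber]] [trap knife]]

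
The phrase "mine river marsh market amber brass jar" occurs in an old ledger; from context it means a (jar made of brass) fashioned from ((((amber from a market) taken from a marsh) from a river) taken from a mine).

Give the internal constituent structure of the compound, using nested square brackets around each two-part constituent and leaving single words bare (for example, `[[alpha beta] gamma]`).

The outermost head in the paraphrase is "jar" (specifically "brass jar"), modified by "mine river marsh market amber".
Within "mine river marsh market amber", the head is "amber" (specifically "river marsh market amber") and the modifier is "mine".
Within "river marsh market amber", the head is "amber" (specifically "marsh market amber") and the modifier is "river".
Within "marsh market amber", the head is "amber" (specifically "market amber") and the modifier is "marsh".
Within "market amber", the head is "amber" and the modifier is "market".
Within "brass jar", the head is "jar" and the modifier is "brass".
So the structure is [[mine [river [marsh [market amber]]]] [brass jar]].

[[mine [river [marsh [market amber]]]] [brass jar]]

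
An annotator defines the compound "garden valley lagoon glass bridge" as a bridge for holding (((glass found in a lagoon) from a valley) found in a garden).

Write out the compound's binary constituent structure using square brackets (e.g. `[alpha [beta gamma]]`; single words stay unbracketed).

Overall it is a kind of bridge; the modifier is "garden valley lagoon glass".
"garden valley lagoon glass" → head "glass" (specifically "valley lagoon glass"), modifier "garden".
"valley lagoon glass" → head "glass" (specifically "lagoon glass"), modifier "valley".
"lagoon glass" → head "glass", modifier "lagoon".
Putting it together: [[garden [valley [lagoon glass]]] bridge].

[[garden [valley [lagoon glass]]] bridge]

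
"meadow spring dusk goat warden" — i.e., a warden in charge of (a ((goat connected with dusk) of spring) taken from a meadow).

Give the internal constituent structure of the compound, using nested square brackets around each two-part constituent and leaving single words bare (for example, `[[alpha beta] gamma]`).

At the top level: head "warden"; modifier "meadow spring dusk goat".
"meadow spring dusk goat" → head "goat" (specifically "spring dusk goat"), modifier "meadow".
"spring dusk goat" → head "goat" (specifically "dusk goat"), modifier "spring".
"dusk goat" → head "goat", modifier "dusk".
Assembled: [[meadow [spring [dusk goat]]] warden].

[[meadow [spring [dusk goat]]] warden]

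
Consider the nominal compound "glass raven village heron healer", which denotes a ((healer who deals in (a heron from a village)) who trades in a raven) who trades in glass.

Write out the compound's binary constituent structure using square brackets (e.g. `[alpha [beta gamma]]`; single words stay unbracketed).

Overall it is a kind of healer (specifically "raven village heron healer"); the modifier is "glass".
Inside "raven village heron healer": head "healer" (specifically "village heron healer"), modifier "raven".
Inside "village heron healer": head "healer", modifier "village heron".
Inside "village heron": head "heron", modifier "village".
Putting it together: [glass [raven [[village heron] healer]]].

[glass [raven [[village heron] healer]]]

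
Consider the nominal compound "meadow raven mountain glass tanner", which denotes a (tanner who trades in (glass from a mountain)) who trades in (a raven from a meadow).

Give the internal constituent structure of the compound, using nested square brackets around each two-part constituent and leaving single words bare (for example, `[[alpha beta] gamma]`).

Whole compound: head "tanner" (specifically "mountain glass tanner"), modifier "meadow raven".
Within "meadow raven", the head is "raven" and the modifier is "meadow".
Within "mountain glass tanner", the head is "tanner" and the modifier is "mountain glass".
Within "mountain glass", the head is "glass" and the modifier is "mountain".
So the structure is [[meadow raven] [[mountain glass] tanner]].

[[meadow raven] [[mountain glass] tanner]]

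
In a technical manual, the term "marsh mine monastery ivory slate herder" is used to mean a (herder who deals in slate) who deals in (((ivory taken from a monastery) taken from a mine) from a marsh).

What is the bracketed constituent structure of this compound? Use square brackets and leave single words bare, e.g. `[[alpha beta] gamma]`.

The outermost head in the paraphrase is "herder" (specifically "slate herder"), modified by "marsh mine monastery ivory".
"marsh mine monastery ivory" → head "ivory" (specifically "mine monastery ivory"), modifier "marsh".
"mine monastery ivory" → head "ivory" (specifically "monastery ivory"), modifier "mine".
"monastery ivory" → head "ivory", modifier "monastery".
"slate herder" → head "herder", modifier "slate".
So the structure is [[marsh [mine [monastery ivory]]] [slate herder]].

[[marsh [mine [monastery ivory]]] [slate herder]]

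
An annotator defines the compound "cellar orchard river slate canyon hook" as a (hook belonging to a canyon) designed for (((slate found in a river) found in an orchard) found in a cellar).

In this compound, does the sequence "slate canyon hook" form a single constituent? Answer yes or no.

no

The top-level split is [cellar orchard river slate] [canyon hook]; the full structure is [[cellar [orchard [river slate]]] [canyon hook]].
"slate canyon hook" straddles a constituent boundary, so it is not a single unit.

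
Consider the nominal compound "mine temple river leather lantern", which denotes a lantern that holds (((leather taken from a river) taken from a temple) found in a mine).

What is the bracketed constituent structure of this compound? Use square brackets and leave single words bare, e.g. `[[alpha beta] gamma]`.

The outermost head in the paraphrase is "lantern", modified by "mine temple river leather".
"mine temple river leather" → head "leather" (specifically "temple river leather"), modifier "mine".
"temple river leather" → head "leather" (specifically "river leather"), modifier "temple".
"river leather" → head "leather", modifier "river".
So the structure is [[mine [temple [river leather]]] lantern].

[[mine [temple [river leather]]] lantern]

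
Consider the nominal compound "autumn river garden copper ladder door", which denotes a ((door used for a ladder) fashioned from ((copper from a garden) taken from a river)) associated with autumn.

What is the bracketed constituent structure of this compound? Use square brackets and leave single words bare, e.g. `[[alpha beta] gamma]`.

Overall it is a kind of door (specifically "river garden copper ladder door"); the modifier is "autumn".
Within "river garden copper ladder door", the head is "door" (specifically "ladder door") and the modifier is "river garden copper".
Within "river garden copper", the head is "copper" (specifically "garden copper") and the modifier is "river".
Within "garden copper", the head is "copper" and the modifier is "garden".
Within "ladder door", the head is "door" and the modifier is "ladder".
Putting it together: [autumn [[river [garden copper]] [ladder door]]].

[autumn [[river [garden copper]] [ladder door]]]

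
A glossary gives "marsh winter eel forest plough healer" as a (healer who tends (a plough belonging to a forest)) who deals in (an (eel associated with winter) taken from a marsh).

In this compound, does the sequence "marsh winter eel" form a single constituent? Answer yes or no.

The paraphrase groups the words so that "marsh winter eel" is one unit: it corresponds to a single parenthesized sub-phrase.
The full structure is [[marsh [winter eel]] [[forest plough] healer]], in which [marsh winter eel] is a constituent.

yes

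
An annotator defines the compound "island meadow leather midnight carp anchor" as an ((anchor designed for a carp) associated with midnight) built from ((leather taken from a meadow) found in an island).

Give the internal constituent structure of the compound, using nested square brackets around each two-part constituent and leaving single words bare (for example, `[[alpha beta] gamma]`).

[[island [meadow leather]] [midnight [carp anchor]]]

Overall it is a kind of anchor (specifically "midnight carp anchor"); the modifier is "island meadow leather".
"island meadow leather" → head "leather" (specifically "meadow leather"), modifier "island".
"meadow leather" → head "leather", modifier "meadow".
"midnight carp anchor" → head "anchor" (specifically "carp anchor"), modifier "midnight".
"carp anchor" → head "anchor", modifier "carp".
So the structure is [[island [meadow leather]] [midnight [carp anchor]]].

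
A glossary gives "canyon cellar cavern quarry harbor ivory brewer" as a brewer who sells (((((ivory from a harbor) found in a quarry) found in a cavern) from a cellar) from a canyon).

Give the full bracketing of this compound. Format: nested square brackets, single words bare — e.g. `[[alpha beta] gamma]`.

[[canyon [cellar [cavern [quarry [harbor ivory]]]]] brewer]

The outermost head in the paraphrase is "brewer", modified by "canyon cellar cavern quarry harbor ivory".
Inside "canyon cellar cavern quarry harbor ivory": head "ivory" (specifically "cellar cavern quarry harbor ivory"), modifier "canyon".
Inside "cellar cavern quarry harbor ivory": head "ivory" (specifically "cavern quarry harbor ivory"), modifier "cellar".
Inside "cavern quarry harbor ivory": head "ivory" (specifically "quarry harbor ivory"), modifier "cavern".
Inside "quarry harbor ivory": head "ivory" (specifically "harbor ivory"), modifier "quarry".
Inside "harbor ivory": head "ivory", modifier "harbor".
So the structure is [[canyon [cellar [cavern [quarry [harbor ivory]]]]] brewer].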